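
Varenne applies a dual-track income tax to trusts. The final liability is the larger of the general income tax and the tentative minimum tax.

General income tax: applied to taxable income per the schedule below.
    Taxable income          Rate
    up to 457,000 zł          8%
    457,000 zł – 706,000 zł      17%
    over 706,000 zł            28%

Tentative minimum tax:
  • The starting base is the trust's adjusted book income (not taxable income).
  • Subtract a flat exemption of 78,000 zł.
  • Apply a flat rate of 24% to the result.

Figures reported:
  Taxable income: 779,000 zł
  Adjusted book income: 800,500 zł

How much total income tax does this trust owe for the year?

Tentative minimum tax:
  Base (adjusted book income): 800,500 zł
  Less exemption 78,000 zł → base 722,500 zł
  722,500 zł × 24% = 173,400 zł

General income tax:
  457,000 zł × 8% = 36,560 zł
  249,000 zł × 17% = 42,330 zł
  73,000 zł × 28% = 20,440 zł
  → 99,330 zł

173,400 zł > 99,330 zł, so the tentative minimum tax is the binding amount.

173,400 zł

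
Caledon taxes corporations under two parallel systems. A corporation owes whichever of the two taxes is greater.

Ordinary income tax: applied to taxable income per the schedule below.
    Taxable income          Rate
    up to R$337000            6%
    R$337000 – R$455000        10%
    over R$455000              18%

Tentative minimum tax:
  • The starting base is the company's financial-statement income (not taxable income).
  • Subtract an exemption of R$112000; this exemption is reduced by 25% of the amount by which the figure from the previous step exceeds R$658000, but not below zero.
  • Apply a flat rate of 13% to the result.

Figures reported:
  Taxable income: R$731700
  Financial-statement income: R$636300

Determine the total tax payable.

R$81826

Tentative minimum tax:
  Base (financial-statement income): R$636300
  Exemption: R$636300 ≤ R$658000, so full R$112000 applies
  Base: R$636300 − R$112000 = R$524300
  R$524300 × 13% = R$68159

Ordinary income tax:
  R$337000 × 6% = R$20220
  R$118000 × 10% = R$11800
  R$276700 × 18% = R$49806
  → R$81826

R$81826 > R$68159, so the ordinary income tax governs.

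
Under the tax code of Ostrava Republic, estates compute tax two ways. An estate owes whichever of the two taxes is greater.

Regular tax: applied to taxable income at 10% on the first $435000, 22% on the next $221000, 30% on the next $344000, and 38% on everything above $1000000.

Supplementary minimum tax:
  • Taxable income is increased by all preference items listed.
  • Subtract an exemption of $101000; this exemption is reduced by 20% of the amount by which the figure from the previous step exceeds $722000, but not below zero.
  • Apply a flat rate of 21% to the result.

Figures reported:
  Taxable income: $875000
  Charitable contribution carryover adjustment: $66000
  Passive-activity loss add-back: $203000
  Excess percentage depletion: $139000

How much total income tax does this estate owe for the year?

$269430

Regular tax:
  $435000 × 10% = $43500
  $221000 × 22% = $48620
  $219000 × 30% = $65700
  → $157820

Supplementary minimum tax:
  Adjusted income: $875000 + $66000 + $203000 + $139000 = $1283000
  Exemption: 20% × ($1283000 − $722000) = $112200 ≥ $101000, so the exemption is fully phased out
  Base: $1283000 − $0 = $1283000
  $1283000 × 21% = $269430

$269430 > $157820, so the supplementary minimum tax is the binding amount.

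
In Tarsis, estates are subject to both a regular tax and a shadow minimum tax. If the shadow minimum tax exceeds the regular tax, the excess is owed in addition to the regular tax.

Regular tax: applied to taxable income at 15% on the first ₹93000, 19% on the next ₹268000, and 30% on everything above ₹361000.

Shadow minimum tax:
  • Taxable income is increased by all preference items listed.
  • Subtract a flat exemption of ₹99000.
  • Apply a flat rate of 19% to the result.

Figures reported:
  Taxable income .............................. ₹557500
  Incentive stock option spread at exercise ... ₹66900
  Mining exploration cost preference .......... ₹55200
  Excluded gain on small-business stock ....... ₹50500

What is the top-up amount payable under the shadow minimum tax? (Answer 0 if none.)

Regular tax:
  ₹93000 × 15% = ₹13950
  ₹268000 × 19% = ₹50920
  ₹196500 × 30% = ₹58950
  → ₹123820

Shadow minimum tax:
  Adjusted income: ₹557500 + ₹66900 + ₹55200 + ₹50500 = ₹730100
  Less exemption ₹99000 → base ₹631100
  ₹631100 × 19% = ₹119909

₹119909 ≤ ₹123820, so no add-on is due.

₹0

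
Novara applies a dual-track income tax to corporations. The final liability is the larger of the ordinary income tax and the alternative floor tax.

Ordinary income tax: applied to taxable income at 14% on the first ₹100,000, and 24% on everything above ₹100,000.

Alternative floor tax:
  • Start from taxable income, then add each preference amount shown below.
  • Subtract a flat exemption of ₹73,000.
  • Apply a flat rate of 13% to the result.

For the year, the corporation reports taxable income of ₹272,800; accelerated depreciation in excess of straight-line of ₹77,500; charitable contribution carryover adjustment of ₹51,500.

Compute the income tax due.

₹55,472

Alternative floor tax:
  Adjusted income: ₹272,800 + ₹77,500 + ₹51,500 = ₹401,800
  Less exemption ₹73,000 → base ₹328,800
  ₹328,800 × 13% = ₹42,744

Ordinary income tax:
  ₹100,000 × 14% = ₹14,000
  ₹172,800 × 24% = ₹41,472
  → ₹55,472

₹55,472 > ₹42,744, so the ordinary income tax governs.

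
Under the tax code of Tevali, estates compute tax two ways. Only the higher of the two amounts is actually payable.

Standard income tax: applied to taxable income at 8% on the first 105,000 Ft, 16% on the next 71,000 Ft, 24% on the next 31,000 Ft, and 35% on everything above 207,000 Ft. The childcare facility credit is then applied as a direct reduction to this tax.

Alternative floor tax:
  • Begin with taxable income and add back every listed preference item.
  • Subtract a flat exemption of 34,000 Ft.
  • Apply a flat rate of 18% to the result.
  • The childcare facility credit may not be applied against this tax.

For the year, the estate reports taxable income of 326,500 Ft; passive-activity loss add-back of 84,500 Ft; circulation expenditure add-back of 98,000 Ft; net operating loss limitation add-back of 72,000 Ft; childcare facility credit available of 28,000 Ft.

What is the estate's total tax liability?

98,460 Ft

Alternative floor tax:
  Adjusted income: 326,500 Ft + 84,500 Ft + 98,000 Ft + 72,000 Ft = 581,000 Ft
  Less exemption 34,000 Ft → base 547,000 Ft
  547,000 Ft × 18% = 98,460 Ft

Standard income tax:
  105,000 Ft × 8% = 8,400 Ft
  71,000 Ft × 16% = 11,360 Ft
  31,000 Ft × 24% = 7,440 Ft
  119,500 Ft × 35% = 41,825 Ft
  → 69,025 Ft
  Less childcare facility credit 28,000 Ft → 41,025 Ft

98,460 Ft > 41,025 Ft, so the alternative floor tax is the binding amount.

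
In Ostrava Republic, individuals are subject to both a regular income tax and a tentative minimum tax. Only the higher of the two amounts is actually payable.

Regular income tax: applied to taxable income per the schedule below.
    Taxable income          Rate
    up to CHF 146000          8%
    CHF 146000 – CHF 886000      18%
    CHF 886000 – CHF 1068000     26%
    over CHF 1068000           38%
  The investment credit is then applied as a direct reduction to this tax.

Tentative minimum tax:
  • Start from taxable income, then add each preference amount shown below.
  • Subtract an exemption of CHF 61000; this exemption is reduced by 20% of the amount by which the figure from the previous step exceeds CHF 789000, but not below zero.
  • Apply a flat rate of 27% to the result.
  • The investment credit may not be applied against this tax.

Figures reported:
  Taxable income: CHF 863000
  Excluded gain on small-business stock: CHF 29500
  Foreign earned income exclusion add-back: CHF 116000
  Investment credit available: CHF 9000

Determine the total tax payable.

Regular income tax:
  CHF 146000 × 8% = CHF 11680
  CHF 717000 × 18% = CHF 129060
  → CHF 140740
  Less investment credit CHF 9000 → CHF 131740

Tentative minimum tax:
  Adjusted income: CHF 863000 + CHF 29500 + CHF 116000 = CHF 1008500
  Exemption: CHF 61000 − 20% × (CHF 1008500 − CHF 789000) = CHF 61000 − CHF 43900 = CHF 17100
  Base: CHF 1008500 − CHF 17100 = CHF 991400
  CHF 991400 × 27% = CHF 267678

CHF 267678 > CHF 131740, so the tentative minimum tax is the binding amount.

CHF 267678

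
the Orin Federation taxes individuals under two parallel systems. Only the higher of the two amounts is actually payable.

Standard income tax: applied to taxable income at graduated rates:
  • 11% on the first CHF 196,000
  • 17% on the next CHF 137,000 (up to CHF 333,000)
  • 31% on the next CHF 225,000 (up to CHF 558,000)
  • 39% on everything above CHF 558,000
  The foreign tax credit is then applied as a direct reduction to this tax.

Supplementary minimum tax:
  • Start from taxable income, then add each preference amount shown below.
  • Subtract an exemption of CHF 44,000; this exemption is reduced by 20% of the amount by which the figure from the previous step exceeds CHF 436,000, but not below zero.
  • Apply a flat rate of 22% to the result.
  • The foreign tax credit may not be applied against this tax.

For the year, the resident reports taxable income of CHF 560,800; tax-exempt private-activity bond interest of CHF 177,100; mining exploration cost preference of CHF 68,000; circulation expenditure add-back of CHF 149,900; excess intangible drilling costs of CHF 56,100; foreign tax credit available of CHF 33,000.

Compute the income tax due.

CHF 222,618

Standard income tax:
  CHF 196,000 × 11% = CHF 21,560
  CHF 137,000 × 17% = CHF 23,290
  CHF 225,000 × 31% = CHF 69,750
  CHF 2,800 × 39% = CHF 1,092
  → CHF 115,692
  Less foreign tax credit CHF 33,000 → CHF 82,692

Supplementary minimum tax:
  Adjusted income: CHF 560,800 + CHF 177,100 + CHF 68,000 + CHF 149,900 + CHF 56,100 = CHF 1,011,900
  Exemption: 20% × (CHF 1,011,900 − CHF 436,000) = CHF 115,180 ≥ CHF 44,000, so the exemption is fully phased out
  Base: CHF 1,011,900 − CHF 0 = CHF 1,011,900
  CHF 1,011,900 × 22% = CHF 222,618

CHF 222,618 > CHF 82,692, so the supplementary minimum tax is the binding amount.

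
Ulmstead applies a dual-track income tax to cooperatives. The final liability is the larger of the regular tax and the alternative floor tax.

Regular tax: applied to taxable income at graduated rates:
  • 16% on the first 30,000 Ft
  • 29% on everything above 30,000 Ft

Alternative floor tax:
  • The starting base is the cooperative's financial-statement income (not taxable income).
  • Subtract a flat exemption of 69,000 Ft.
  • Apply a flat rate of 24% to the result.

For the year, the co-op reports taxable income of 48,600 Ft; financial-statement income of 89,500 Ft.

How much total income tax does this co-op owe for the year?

10,194 Ft

Alternative floor tax:
  Base (financial-statement income): 89,500 Ft
  Less exemption 69,000 Ft → base 20,500 Ft
  20,500 Ft × 24% = 4,920 Ft

Regular tax:
  30,000 Ft × 16% = 4,800 Ft
  18,600 Ft × 29% = 5,394 Ft
  → 10,194 Ft

10,194 Ft > 4,920 Ft, so the regular tax governs.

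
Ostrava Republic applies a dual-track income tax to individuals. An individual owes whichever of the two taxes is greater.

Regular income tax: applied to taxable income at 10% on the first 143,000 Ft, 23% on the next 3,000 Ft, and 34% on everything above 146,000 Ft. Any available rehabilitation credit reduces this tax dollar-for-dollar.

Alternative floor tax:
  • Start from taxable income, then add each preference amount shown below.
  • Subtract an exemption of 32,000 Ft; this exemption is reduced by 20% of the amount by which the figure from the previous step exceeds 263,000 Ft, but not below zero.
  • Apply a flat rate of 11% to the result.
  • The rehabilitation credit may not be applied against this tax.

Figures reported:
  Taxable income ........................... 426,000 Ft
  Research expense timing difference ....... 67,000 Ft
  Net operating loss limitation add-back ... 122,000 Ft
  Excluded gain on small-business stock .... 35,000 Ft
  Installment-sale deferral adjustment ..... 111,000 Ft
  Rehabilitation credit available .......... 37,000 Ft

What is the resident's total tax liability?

Regular income tax:
  143,000 Ft × 10% = 14,300 Ft
  3,000 Ft × 23% = 690 Ft
  280,000 Ft × 34% = 95,200 Ft
  → 110,190 Ft
  Less rehabilitation credit 37,000 Ft → 73,190 Ft

Alternative floor tax:
  Adjusted income: 426,000 Ft + 67,000 Ft + 122,000 Ft + 35,000 Ft + 111,000 Ft = 761,000 Ft
  Exemption: 20% × (761,000 Ft − 263,000 Ft) = 99,600 Ft ≥ 32,000 Ft, so the exemption is fully phased out
  Base: 761,000 Ft − 0 Ft = 761,000 Ft
  761,000 Ft × 11% = 83,710 Ft

83,710 Ft > 73,190 Ft, so the alternative floor tax is the binding amount.

83,710 Ft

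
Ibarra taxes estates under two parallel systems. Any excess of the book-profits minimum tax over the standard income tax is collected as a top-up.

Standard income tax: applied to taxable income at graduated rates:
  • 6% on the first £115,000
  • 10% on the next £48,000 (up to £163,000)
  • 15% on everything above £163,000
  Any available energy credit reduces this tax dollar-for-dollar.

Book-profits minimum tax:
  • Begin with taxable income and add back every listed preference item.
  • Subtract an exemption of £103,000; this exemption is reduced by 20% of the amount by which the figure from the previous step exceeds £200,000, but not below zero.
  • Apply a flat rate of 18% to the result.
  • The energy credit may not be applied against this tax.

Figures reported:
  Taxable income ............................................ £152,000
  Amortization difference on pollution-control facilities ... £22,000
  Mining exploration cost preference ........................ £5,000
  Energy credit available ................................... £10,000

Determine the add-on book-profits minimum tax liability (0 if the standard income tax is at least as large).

Book-profits minimum tax:
  Adjusted income: £152,000 + £22,000 + £5,000 = £179,000
  Exemption: £179,000 ≤ £200,000, so full £103,000 applies
  Base: £179,000 − £103,000 = £76,000
  £76,000 × 18% = £13,680

Standard income tax:
  £115,000 × 6% = £6,900
  £37,000 × 10% = £3,700
  → £10,600
  Less energy credit £10,000 → £600

Excess of book-profits minimum tax over standard income tax: £13,680 − £600 = £13,080.

£13,080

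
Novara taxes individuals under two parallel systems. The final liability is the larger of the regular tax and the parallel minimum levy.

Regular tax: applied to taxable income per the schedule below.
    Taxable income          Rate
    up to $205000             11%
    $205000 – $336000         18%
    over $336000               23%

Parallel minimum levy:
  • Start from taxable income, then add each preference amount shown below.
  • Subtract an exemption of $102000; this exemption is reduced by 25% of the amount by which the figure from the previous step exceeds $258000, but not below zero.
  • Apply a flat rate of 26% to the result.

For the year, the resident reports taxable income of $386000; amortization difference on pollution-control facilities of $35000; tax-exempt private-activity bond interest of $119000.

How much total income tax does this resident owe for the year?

Parallel minimum levy:
  Adjusted income: $386000 + $35000 + $119000 = $540000
  Exemption: $102000 − 25% × ($540000 − $258000) = $102000 − $70500 = $31500
  Base: $540000 − $31500 = $508500
  $508500 × 26% = $132210

Regular tax:
  $205000 × 11% = $22550
  $131000 × 18% = $23580
  $50000 × 23% = $11500
  → $57630

$132210 > $57630, so the parallel minimum levy is the binding amount.

$132210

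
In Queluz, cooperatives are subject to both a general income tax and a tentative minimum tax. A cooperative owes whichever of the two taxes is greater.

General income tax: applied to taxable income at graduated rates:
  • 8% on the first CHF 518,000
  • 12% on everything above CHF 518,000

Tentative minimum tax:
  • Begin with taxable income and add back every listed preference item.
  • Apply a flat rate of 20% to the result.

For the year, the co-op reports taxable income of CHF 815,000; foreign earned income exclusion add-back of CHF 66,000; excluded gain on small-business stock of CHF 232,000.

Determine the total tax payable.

CHF 222,600

Tentative minimum tax:
  Adjusted income: CHF 815,000 + CHF 66,000 + CHF 232,000 = CHF 1,113,000
  CHF 1,113,000 × 20% = CHF 222,600

General income tax:
  CHF 518,000 × 8% = CHF 41,440
  CHF 297,000 × 12% = CHF 35,640
  → CHF 77,080

CHF 222,600 > CHF 77,080, so the tentative minimum tax is the binding amount.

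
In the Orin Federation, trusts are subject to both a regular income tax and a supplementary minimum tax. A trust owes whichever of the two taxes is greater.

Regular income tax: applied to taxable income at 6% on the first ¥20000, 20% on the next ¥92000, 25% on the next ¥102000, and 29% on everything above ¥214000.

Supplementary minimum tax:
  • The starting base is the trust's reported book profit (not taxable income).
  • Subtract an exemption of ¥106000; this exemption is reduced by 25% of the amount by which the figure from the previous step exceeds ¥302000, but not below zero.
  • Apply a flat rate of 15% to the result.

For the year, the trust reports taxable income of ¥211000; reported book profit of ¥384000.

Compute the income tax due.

Regular income tax:
  ¥20000 × 6% = ¥1200
  ¥92000 × 20% = ¥18400
  ¥99000 × 25% = ¥24750
  → ¥44350

Supplementary minimum tax:
  Base (reported book profit): ¥384000
  Exemption: ¥106000 − 25% × (¥384000 − ¥302000) = ¥106000 − ¥20500 = ¥85500
  Base: ¥384000 − ¥85500 = ¥298500
  ¥298500 × 15% = ¥44775

¥44775 > ¥44350, so the supplementary minimum tax is the binding amount.

¥44775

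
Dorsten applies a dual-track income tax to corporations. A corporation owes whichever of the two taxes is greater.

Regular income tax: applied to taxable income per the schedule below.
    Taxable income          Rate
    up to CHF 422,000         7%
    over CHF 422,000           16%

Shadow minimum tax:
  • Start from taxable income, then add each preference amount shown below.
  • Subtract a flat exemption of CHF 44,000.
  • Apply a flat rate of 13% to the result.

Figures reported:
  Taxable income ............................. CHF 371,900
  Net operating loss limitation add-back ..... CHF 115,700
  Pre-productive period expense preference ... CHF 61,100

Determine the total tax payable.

CHF 65,611

Shadow minimum tax:
  Adjusted income: CHF 371,900 + CHF 115,700 + CHF 61,100 = CHF 548,700
  Less exemption CHF 44,000 → base CHF 504,700
  CHF 504,700 × 13% = CHF 65,611

Regular income tax:
  CHF 371,900 × 7% = CHF 26,033

CHF 65,611 > CHF 26,033, so the shadow minimum tax is the binding amount.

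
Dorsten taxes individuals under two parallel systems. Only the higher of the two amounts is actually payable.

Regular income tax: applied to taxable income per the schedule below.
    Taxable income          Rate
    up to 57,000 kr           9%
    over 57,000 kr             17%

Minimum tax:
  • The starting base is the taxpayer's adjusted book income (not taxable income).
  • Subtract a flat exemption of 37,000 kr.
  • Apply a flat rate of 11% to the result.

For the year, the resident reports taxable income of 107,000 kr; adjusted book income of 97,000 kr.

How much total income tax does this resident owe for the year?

13,630 kr

Regular income tax:
  57,000 kr × 9% = 5,130 kr
  50,000 kr × 17% = 8,500 kr
  → 13,630 kr

Minimum tax:
  Base (adjusted book income): 97,000 kr
  Less exemption 37,000 kr → base 60,000 kr
  60,000 kr × 11% = 6,600 kr

13,630 kr > 6,600 kr, so the regular income tax governs.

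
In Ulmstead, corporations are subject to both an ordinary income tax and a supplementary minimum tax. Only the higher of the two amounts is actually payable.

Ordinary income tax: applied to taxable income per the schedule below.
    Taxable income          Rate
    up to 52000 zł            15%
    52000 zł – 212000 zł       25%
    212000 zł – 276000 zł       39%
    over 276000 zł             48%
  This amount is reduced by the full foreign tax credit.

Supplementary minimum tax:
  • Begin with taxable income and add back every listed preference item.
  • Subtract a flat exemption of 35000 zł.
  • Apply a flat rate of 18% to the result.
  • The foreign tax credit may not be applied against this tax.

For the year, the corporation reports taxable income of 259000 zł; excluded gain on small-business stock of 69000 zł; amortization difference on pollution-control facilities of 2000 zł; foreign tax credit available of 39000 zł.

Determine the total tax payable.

53100 zł

Supplementary minimum tax:
  Adjusted income: 259000 zł + 69000 zł + 2000 zł = 330000 zł
  Less exemption 35000 zł → base 295000 zł
  295000 zł × 18% = 53100 zł

Ordinary income tax:
  52000 zł × 15% = 7800 zł
  160000 zł × 25% = 40000 zł
  47000 zł × 39% = 18330 zł
  → 66130 zł
  Less foreign tax credit 39000 zł → 27130 zł

53100 zł > 27130 zł, so the supplementary minimum tax is the binding amount.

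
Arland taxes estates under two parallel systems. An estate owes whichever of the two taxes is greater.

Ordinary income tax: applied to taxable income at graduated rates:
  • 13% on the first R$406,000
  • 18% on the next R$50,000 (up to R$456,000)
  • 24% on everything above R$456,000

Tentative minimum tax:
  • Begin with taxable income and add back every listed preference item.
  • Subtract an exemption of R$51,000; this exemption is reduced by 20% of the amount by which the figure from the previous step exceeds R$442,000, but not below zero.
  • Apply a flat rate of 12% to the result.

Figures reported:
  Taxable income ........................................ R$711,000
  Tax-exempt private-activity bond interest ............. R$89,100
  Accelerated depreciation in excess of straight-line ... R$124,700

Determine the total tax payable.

R$122,980

Tentative minimum tax:
  Adjusted income: R$711,000 + R$89,100 + R$124,700 = R$924,800
  Exemption: 20% × (R$924,800 − R$442,000) = R$96,560 ≥ R$51,000, so the exemption is fully phased out
  Base: R$924,800 − R$0 = R$924,800
  R$924,800 × 12% = R$110,976

Ordinary income tax:
  R$406,000 × 13% = R$52,780
  R$50,000 × 18% = R$9,000
  R$255,000 × 24% = R$61,200
  → R$122,980

R$122,980 > R$110,976, so the ordinary income tax governs.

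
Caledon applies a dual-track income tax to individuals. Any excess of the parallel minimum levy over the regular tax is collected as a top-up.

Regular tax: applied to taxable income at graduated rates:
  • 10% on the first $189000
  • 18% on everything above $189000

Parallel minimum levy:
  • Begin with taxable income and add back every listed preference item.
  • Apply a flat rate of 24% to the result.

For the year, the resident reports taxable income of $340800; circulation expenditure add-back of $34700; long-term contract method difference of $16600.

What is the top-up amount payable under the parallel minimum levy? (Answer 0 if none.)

$47880

Regular tax:
  $189000 × 10% = $18900
  $151800 × 18% = $27324
  → $46224

Parallel minimum levy:
  Adjusted income: $340800 + $34700 + $16600 = $392100
  $392100 × 24% = $94104

Excess of parallel minimum levy over regular tax: $94104 − $46224 = $47880.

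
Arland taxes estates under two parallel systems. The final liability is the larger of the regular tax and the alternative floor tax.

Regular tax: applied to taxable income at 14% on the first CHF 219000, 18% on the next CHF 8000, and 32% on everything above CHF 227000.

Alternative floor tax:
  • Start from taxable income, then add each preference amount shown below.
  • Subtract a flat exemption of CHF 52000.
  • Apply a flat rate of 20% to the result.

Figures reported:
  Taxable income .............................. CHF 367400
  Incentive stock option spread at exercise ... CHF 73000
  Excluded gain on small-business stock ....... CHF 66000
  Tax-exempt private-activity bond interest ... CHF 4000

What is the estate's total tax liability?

Alternative floor tax:
  Adjusted income: CHF 367400 + CHF 73000 + CHF 66000 + CHF 4000 = CHF 510400
  Less exemption CHF 52000 → base CHF 458400
  CHF 458400 × 20% = CHF 91680

Regular tax:
  CHF 219000 × 14% = CHF 30660
  CHF 8000 × 18% = CHF 1440
  CHF 140400 × 32% = CHF 44928
  → CHF 77028

CHF 91680 > CHF 77028, so the alternative floor tax is the binding amount.

CHF 91680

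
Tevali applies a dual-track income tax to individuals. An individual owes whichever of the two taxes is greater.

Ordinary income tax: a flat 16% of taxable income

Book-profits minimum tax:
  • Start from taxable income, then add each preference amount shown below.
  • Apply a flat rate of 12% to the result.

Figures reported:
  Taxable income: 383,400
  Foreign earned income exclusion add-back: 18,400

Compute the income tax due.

61,344

Book-profits minimum tax:
  Adjusted income: 383,400 + 18,400 = 401,800
  401,800 × 12% = 48,216

Ordinary income tax:
  383,400 × 16% = 61,344

61,344 > 48,216, so the ordinary income tax governs.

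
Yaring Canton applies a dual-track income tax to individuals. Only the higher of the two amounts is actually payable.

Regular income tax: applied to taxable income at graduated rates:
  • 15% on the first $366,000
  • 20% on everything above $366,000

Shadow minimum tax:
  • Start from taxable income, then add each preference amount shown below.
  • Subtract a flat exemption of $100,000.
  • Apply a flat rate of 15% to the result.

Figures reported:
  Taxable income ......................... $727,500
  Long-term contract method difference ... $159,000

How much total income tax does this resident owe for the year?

$127,200

Shadow minimum tax:
  Adjusted income: $727,500 + $159,000 = $886,500
  Less exemption $100,000 → base $786,500
  $786,500 × 15% = $117,975

Regular income tax:
  $366,000 × 15% = $54,900
  $361,500 × 20% = $72,300
  → $127,200

$127,200 > $117,975, so the regular income tax governs.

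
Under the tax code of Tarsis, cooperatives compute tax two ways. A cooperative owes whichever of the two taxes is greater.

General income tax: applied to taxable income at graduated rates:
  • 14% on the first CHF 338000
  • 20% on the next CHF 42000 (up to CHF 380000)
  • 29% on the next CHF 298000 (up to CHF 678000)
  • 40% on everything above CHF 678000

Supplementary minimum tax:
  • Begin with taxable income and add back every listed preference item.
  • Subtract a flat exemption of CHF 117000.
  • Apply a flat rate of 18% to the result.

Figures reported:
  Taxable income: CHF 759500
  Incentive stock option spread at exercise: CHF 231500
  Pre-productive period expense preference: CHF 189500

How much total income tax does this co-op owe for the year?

Supplementary minimum tax:
  Adjusted income: CHF 759500 + CHF 231500 + CHF 189500 = CHF 1180500
  Less exemption CHF 117000 → base CHF 1063500
  CHF 1063500 × 18% = CHF 191430

General income tax:
  CHF 338000 × 14% = CHF 47320
  CHF 42000 × 20% = CHF 8400
  CHF 298000 × 29% = CHF 86420
  CHF 81500 × 40% = CHF 32600
  → CHF 174740

CHF 191430 > CHF 174740, so the supplementary minimum tax is the binding amount.

CHF 191430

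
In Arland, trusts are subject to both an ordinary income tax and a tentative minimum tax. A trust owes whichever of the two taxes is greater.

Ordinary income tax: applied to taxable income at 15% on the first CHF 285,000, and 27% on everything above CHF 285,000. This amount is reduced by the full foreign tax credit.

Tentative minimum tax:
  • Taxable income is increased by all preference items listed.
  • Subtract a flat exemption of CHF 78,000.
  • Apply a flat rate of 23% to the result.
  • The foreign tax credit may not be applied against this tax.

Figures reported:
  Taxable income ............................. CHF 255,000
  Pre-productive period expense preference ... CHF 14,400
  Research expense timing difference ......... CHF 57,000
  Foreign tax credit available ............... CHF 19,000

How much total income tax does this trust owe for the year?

CHF 57,132

Ordinary income tax:
  CHF 255,000 × 15% = CHF 38,250
  Less foreign tax credit CHF 19,000 → CHF 19,250

Tentative minimum tax:
  Adjusted income: CHF 255,000 + CHF 14,400 + CHF 57,000 = CHF 326,400
  Less exemption CHF 78,000 → base CHF 248,400
  CHF 248,400 × 23% = CHF 57,132

CHF 57,132 > CHF 19,250, so the tentative minimum tax is the binding amount.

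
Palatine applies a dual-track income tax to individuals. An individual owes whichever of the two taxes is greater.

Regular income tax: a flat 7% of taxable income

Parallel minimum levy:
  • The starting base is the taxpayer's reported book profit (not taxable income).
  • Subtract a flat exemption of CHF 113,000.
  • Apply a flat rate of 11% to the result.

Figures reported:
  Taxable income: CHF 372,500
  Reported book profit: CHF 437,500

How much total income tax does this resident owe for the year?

Regular income tax:
  CHF 372,500 × 7% = CHF 26,075

Parallel minimum levy:
  Base (reported book profit): CHF 437,500
  Less exemption CHF 113,000 → base CHF 324,500
  CHF 324,500 × 11% = CHF 35,695

CHF 35,695 > CHF 26,075, so the parallel minimum levy is the binding amount.

CHF 35,695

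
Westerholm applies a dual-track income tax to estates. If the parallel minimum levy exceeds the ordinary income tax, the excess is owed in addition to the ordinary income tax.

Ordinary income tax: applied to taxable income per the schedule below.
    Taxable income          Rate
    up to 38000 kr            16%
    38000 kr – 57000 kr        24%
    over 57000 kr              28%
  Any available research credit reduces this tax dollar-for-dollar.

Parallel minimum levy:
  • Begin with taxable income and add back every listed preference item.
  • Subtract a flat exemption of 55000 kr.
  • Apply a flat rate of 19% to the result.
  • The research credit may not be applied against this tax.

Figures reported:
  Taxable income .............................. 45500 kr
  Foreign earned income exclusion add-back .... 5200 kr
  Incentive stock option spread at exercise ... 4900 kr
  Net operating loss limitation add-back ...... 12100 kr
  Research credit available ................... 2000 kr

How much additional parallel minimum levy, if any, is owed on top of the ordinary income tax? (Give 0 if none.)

Parallel minimum levy:
  Adjusted income: 45500 kr + 5200 kr + 4900 kr + 12100 kr = 67700 kr
  Less exemption 55000 kr → base 12700 kr
  12700 kr × 19% = 2413 kr

Ordinary income tax:
  38000 kr × 16% = 6080 kr
  7500 kr × 24% = 1800 kr
  → 7880 kr
  Less research credit 2000 kr → 5880 kr

2413 kr ≤ 5880 kr, so no add-on is due.

0 kr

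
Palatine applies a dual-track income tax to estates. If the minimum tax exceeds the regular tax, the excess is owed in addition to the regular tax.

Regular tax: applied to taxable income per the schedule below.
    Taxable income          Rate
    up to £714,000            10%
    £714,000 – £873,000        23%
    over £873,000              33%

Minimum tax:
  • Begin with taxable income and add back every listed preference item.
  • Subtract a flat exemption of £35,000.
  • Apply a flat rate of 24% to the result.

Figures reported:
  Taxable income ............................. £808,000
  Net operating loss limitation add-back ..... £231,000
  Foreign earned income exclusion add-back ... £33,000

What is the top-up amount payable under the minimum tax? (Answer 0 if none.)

Minimum tax:
  Adjusted income: £808,000 + £231,000 + £33,000 = £1,072,000
  Less exemption £35,000 → base £1,037,000
  £1,037,000 × 24% = £248,880

Regular tax:
  £714,000 × 10% = £71,400
  £94,000 × 23% = £21,620
  → £93,020

Excess of minimum tax over regular tax: £248,880 − £93,020 = £155,860.

£155,860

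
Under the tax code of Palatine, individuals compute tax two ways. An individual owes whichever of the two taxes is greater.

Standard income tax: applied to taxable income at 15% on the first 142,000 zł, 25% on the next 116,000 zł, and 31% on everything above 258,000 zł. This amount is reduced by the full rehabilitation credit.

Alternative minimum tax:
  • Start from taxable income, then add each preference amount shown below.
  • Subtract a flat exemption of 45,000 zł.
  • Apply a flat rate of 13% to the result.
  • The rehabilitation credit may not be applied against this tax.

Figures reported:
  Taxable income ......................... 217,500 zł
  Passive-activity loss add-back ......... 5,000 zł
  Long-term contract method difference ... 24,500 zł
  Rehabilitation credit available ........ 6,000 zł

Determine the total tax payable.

Standard income tax:
  142,000 zł × 15% = 21,300 zł
  75,500 zł × 25% = 18,875 zł
  → 40,175 zł
  Less rehabilitation credit 6,000 zł → 34,175 zł

Alternative minimum tax:
  Adjusted income: 217,500 zł + 5,000 zł + 24,500 zł = 247,000 zł
  Less exemption 45,000 zł → base 202,000 zł
  202,000 zł × 13% = 26,260 zł

34,175 zł > 26,260 zł, so the standard income tax governs.

34,175 zł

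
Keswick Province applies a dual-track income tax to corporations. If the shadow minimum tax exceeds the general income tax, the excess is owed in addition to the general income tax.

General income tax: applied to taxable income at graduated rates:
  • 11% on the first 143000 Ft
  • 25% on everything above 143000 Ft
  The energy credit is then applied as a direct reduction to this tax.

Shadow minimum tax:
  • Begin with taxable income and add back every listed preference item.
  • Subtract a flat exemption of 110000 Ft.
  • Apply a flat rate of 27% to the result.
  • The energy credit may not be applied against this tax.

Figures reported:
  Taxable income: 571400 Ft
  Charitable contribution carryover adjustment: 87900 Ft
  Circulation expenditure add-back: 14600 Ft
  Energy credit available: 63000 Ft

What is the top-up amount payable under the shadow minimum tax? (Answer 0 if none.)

92423 Ft

General income tax:
  143000 Ft × 11% = 15730 Ft
  428400 Ft × 25% = 107100 Ft
  → 122830 Ft
  Less energy credit 63000 Ft → 59830 Ft

Shadow minimum tax:
  Adjusted income: 571400 Ft + 87900 Ft + 14600 Ft = 673900 Ft
  Less exemption 110000 Ft → base 563900 Ft
  563900 Ft × 27% = 152253 Ft

Excess of shadow minimum tax over general income tax: 152253 Ft − 59830 Ft = 92423 Ft.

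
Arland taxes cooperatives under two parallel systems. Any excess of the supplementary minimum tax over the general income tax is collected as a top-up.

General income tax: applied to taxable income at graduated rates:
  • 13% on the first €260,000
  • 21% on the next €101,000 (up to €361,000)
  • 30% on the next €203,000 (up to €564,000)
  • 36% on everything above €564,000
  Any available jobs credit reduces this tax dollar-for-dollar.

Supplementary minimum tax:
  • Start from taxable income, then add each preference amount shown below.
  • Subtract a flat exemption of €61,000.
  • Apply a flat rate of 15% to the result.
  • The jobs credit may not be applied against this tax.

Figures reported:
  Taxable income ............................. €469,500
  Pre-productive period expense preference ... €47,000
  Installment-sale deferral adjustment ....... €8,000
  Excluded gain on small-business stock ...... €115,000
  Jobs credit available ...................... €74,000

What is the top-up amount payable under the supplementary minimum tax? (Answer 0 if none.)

€73,215

General income tax:
  €260,000 × 13% = €33,800
  €101,000 × 21% = €21,210
  €108,500 × 30% = €32,550
  → €87,560
  Less jobs credit €74,000 → €13,560

Supplementary minimum tax:
  Adjusted income: €469,500 + €47,000 + €8,000 + €115,000 = €639,500
  Less exemption €61,000 → base €578,500
  €578,500 × 15% = €86,775

Excess of supplementary minimum tax over general income tax: €86,775 − €13,560 = €73,215.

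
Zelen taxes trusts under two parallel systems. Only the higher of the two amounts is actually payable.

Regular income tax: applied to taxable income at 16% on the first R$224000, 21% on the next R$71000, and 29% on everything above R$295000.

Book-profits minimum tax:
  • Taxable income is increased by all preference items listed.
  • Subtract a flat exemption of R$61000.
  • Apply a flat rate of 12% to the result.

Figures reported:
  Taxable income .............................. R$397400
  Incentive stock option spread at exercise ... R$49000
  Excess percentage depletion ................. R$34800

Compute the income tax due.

R$80446

Regular income tax:
  R$224000 × 16% = R$35840
  R$71000 × 21% = R$14910
  R$102400 × 29% = R$29696
  → R$80446

Book-profits minimum tax:
  Adjusted income: R$397400 + R$49000 + R$34800 = R$481200
  Less exemption R$61000 → base R$420200
  R$420200 × 12% = R$50424

R$80446 > R$50424, so the regular income tax governs.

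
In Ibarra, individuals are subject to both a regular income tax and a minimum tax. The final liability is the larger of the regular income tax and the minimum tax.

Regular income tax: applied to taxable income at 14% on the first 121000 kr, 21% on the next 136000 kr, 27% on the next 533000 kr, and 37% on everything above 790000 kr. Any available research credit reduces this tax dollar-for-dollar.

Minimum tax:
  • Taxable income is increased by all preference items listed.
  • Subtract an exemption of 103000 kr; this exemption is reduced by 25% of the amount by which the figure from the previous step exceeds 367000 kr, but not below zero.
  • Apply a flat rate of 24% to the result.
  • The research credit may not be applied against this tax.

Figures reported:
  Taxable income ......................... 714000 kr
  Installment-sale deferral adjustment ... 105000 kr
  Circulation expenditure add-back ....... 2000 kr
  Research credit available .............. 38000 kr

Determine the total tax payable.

Minimum tax:
  Adjusted income: 714000 kr + 105000 kr + 2000 kr = 821000 kr
  Exemption: 25% × (821000 kr − 367000 kr) = 113500 kr ≥ 103000 kr, so the exemption is fully phased out
  Base: 821000 kr − 0 kr = 821000 kr
  821000 kr × 24% = 197040 kr

Regular income tax:
  121000 kr × 14% = 16940 kr
  136000 kr × 21% = 28560 kr
  457000 kr × 27% = 123390 kr
  → 168890 kr
  Less research credit 38000 kr → 130890 kr

197040 kr > 130890 kr, so the minimum tax is the binding amount.

197040 kr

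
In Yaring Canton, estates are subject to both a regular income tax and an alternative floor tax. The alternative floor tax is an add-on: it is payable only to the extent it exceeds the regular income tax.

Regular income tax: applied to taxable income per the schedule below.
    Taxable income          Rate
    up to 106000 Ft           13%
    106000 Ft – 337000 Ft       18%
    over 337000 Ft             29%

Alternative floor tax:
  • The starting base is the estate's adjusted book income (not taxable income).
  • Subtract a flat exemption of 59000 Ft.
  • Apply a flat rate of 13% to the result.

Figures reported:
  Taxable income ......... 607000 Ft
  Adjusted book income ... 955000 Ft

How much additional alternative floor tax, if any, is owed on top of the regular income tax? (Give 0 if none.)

0 Ft

Regular income tax:
  106000 Ft × 13% = 13780 Ft
  231000 Ft × 18% = 41580 Ft
  270000 Ft × 29% = 78300 Ft
  → 133660 Ft

Alternative floor tax:
  Base (adjusted book income): 955000 Ft
  Less exemption 59000 Ft → base 896000 Ft
  896000 Ft × 13% = 116480 Ft

116480 Ft ≤ 133660 Ft, so no add-on is due.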